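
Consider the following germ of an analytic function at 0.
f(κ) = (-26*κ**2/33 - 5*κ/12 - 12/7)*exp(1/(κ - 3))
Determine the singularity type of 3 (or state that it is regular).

The exponent 1/(κ - (3)) has a pole at 3, so exp(1/(κ - (3))) takes every nonzero value near it: an essential singularity (not a pole of any order).

The point is an essential singularity.


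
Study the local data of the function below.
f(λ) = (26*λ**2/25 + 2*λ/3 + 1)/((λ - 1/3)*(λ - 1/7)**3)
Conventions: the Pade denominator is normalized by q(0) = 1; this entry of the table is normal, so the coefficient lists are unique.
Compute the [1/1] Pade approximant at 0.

Taylor coefficients needed (expand at 0): a_0 = 1029, a_1 = 25382, a_2 = 9853704/25.
Write the denominator as Q(λ) = 1 + q1*λ. Requiring Q*f - P = O(λ^3) with deg P <= 1 kills the coefficients of λ^2..λ^2 in Q*f:
  λ^2: a_2 + q1*a_1 = 0, i.e. 9853704/25 + (25382)*q1 = 0.
Solving this linear system: q1 = -14364/925.
The numerator is Q*f truncated at degree 1: P0 = a_0 = 1029; P1 = a_1 + q1*a_0 = 8697794/925.

The Pade approximant has numerator coefficients [1029, 8697794/925]; denominator coefficients [1, -14364/925].


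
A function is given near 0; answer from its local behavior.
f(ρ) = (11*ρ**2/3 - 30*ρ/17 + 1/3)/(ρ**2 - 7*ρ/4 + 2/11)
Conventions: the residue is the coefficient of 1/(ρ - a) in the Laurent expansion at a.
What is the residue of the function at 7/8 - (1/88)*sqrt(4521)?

The residue is 949/408 - (2033/55896)*sqrt(4521).

The factor ρ**2 - 7*ρ/4 + 2/11 splits as (ρ - a)(ρ - a') with a = 7/8 - (1/88)*sqrt(4521), a' = 7/8 + (1/88)*sqrt(4521). At the order-1 pole a set g(ρ) = (ρ - a)*f(ρ) = [11*ρ**2/3 - 30*ρ/17 + 1/3] / (ρ - a').
Simple pole: residue = g(a) at a = 7/8 - (1/88)*sqrt(4521), which is 949/408 - (2033/55896)*sqrt(4521).


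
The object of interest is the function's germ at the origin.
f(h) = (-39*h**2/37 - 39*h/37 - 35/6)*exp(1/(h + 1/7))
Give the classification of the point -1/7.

The exponent 1/(h - (-1/7)) has a pole at -1/7, so exp(1/(h - (-1/7))) takes every nonzero value near it: an essential singularity (not a pole of any order).

The point is an essential singularity.


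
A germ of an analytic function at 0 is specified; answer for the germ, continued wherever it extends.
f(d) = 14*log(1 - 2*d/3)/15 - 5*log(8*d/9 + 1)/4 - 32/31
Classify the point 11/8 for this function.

There is no denominator, hence no pole anywhere.
Branch term log(1 - d/(-9/8)): argument at 11/8 is 20/9, nonzero, so 11/8 is not its branch point (a point on a principal cut is still regular for the continued germ).
Branch term log(1 - d/(3/2)): argument at 11/8 is 1/12, nonzero, so 11/8 is not its branch point (a point on a principal cut is still regular for the continued germ).
So the germ continues analytically to 11/8.

The point is a regular point.


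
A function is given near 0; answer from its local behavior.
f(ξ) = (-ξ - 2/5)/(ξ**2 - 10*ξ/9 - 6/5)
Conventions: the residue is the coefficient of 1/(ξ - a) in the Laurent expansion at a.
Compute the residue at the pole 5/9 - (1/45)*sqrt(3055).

The factor ξ**2 - 10*ξ/9 - 6/5 splits as (ξ - a)(ξ - a') with a = 5/9 - (1/45)*sqrt(3055), a' = 5/9 + (1/45)*sqrt(3055). At the order-1 pole a set g(ξ) = (ξ - a)*f(ξ) = [-ξ - 2/5] / (ξ - a').
Simple pole: residue = g(a) at a = 5/9 - (1/45)*sqrt(3055), which is -1/2 + (43/6110)*sqrt(3055).

The residue is -1/2 + (43/6110)*sqrt(3055).


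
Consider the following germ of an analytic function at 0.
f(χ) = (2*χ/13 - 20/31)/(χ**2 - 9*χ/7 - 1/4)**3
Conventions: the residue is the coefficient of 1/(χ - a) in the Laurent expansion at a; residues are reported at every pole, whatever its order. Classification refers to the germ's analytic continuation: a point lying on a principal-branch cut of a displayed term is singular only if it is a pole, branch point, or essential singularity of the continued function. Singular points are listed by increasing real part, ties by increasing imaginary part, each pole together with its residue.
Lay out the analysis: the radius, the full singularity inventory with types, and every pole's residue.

Denominator factor (χ**2 - 9*χ/7 - 1/4)^3: discriminant 130/49, real irrational roots 9/14 + (1/14)*sqrt(130) and 9/14 - (1/14)*sqrt(130); poles of order 3, moduli 9/14 + (1/14)*sqrt(130) and -9/14 + (1/14)*sqrt(130).
The radius of convergence is the smallest modulus among the singular points: -9/14 + (1/14)*sqrt(130).
The factor χ**2 - 9*χ/7 - 1/4 splits as (χ - a)(χ - a') with a = 9/14 - (1/14)*sqrt(130), a' = 9/14 + (1/14)*sqrt(130). At the order-3 pole a set g(χ) = (χ - a)^3*f(χ) = [2*χ/13 - 20/31] / (χ - a')^3.
Order-3 pole: residue = g''(a)/2; g''(9/14 - (1/14)*sqrt(130)) = (11099823/221347750)*sqrt(130), so the residue is (11099823/442695500)*sqrt(130).
The factor χ**2 - 9*χ/7 - 1/4 splits as (χ - a)(χ - a') with a = 9/14 + (1/14)*sqrt(130), a' = 9/14 - (1/14)*sqrt(130). At the order-3 pole a set g(χ) = (χ - a)^3*f(χ) = [2*χ/13 - 20/31] / (χ - a')^3.
Order-3 pole: residue = g''(a)/2; g''(9/14 + (1/14)*sqrt(130)) = -(11099823/221347750)*sqrt(130), so the residue is -(11099823/442695500)*sqrt(130).
List the singular points by increasing real part (a conjugate pair: the negative imaginary part first).

Radius of convergence at 0: -9/14 + (1/14)*sqrt(130).
At 9/14 - (1/14)*sqrt(130): a pole of order 3; residue (11099823/442695500)*sqrt(130).
At 9/14 + (1/14)*sqrt(130): a pole of order 3; residue -(11099823/442695500)*sqrt(130).


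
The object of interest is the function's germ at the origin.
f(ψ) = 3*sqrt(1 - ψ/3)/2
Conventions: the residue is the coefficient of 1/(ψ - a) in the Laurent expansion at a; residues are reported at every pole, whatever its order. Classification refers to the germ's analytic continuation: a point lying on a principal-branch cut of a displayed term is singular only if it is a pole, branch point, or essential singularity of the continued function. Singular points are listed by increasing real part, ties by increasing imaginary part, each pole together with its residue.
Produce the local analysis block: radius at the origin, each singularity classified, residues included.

Radius of convergence at 0: 3.
At 3: an algebraic (square-root) branch point.

Branch term (3/2)*sqrt(1 - ψ/(3)): its argument vanishes at ψ = 3, a square-root branch point, modulus 3.
The radius of convergence is the smallest modulus among the singular points: 3.


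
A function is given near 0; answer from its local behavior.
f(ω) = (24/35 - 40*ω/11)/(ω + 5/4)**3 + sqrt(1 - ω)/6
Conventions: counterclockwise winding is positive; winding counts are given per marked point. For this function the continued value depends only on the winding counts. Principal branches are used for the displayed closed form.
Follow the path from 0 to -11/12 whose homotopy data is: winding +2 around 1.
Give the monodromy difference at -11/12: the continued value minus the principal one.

Continued minus principal equals 0.

The rational part is single-valued and drops out of the difference; each branch term changes only by its own monodromy.
(1/6)*sqrt(1 - ω/(1)): winding +2 is even, the square root returns to the same sheet, contribution 0.
Summing the contributions at ω = -11/12 gives 0.


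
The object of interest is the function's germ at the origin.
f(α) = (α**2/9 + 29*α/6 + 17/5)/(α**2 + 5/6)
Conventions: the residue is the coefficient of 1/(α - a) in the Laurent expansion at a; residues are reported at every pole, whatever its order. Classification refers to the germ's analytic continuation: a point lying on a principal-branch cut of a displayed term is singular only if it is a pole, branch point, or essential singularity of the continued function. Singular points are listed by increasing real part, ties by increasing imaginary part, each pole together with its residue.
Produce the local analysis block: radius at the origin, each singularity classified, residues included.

Denominator factor (α**2 + 5/6): discriminant -10/3, complex-conjugate roots ((1/6)*sqrt(30))*i and -((1/6)*sqrt(30))*i; poles of order 1, moduli (1/6)*sqrt(30) and (1/6)*sqrt(30).
The radius of convergence is the smallest modulus among the singular points: (1/6)*sqrt(30).
The factor α**2 + 5/6 splits as (α - a)(α - a') with a = -((1/6)*sqrt(30))*i, a' = ((1/6)*sqrt(30))*i. At the order-1 pole a set g(α) = (α - a)*f(α) = [α**2/9 + 29*α/6 + 17/5] / (α - a').
Simple pole: residue = g(a) at a = -((1/6)*sqrt(30))*i, which is (29/12) + ((893/2700)*sqrt(30))*i.
The factor α**2 + 5/6 splits as (α - a)(α - a') with a = ((1/6)*sqrt(30))*i, a' = -((1/6)*sqrt(30))*i. At the order-1 pole a set g(α) = (α - a)*f(α) = [α**2/9 + 29*α/6 + 17/5] / (α - a').
Simple pole: residue = g(a) at a = ((1/6)*sqrt(30))*i, which is (29/12) - ((893/2700)*sqrt(30))*i.
List the singular points by increasing real part (a conjugate pair: the negative imaginary part first).

Radius of convergence at 0: (1/6)*sqrt(30).
At -((1/6)*sqrt(30))*i: a pole of order 1; residue (29/12) + ((893/2700)*sqrt(30))*i.
At ((1/6)*sqrt(30))*i: a pole of order 1; residue (29/12) - ((893/2700)*sqrt(30))*i.


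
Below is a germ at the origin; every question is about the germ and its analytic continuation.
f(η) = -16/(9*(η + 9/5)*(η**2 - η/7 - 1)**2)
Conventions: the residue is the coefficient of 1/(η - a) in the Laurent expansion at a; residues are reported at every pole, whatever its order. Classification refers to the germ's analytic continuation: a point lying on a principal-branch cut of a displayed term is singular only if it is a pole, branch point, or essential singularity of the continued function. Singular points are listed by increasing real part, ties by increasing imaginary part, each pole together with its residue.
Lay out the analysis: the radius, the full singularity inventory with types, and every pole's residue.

Radius of convergence at 0: -1/14 + (1/14)*sqrt(197).
At -9/5: a pole of order 1; residue -490000/1718721.
At 1/14 - (1/14)*sqrt(197): a pole of order 2; residue 245000/1718721 - (306314680/66701843289)*sqrt(197).
At 1/14 + (1/14)*sqrt(197): a pole of order 2; residue 245000/1718721 + (306314680/66701843289)*sqrt(197).


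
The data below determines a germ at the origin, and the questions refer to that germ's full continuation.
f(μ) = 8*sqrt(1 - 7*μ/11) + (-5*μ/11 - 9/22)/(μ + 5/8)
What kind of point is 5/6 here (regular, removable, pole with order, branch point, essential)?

The point is a regular point.

Denominator factors: μ + 5/8 = 35/24 at μ = 5/6 — none vanishes.
Branch term sqrt(1 - μ/(11/7)): argument at 5/6 is 31/66, nonzero, so 5/6 is not its branch point (a point on a principal cut is still regular for the continued germ).
So the germ continues analytically to 5/6.


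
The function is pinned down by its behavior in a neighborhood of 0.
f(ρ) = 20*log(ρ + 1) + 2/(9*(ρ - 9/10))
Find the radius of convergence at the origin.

The radius of convergence is 9/10.

Denominator factor (ρ - 9/10): pole of order 1 at 9/10, modulus 9/10.
Branch term (20)*log(1 - ρ/(-1)): its argument vanishes at ρ = -1, a logarithmic branch point, modulus 1.
The radius of convergence is the smallest modulus among the singular points: 9/10.


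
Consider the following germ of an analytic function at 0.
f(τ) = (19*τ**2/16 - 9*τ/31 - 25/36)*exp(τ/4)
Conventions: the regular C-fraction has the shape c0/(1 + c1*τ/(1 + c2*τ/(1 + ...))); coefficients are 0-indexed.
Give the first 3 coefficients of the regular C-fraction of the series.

The regular C-fraction coefficients are [-25/36, -2071/3100, 38834857/12840200].

Taylor coefficients (expand at 0): a_0 = -25/36, a_1 = -2071/4464, a_2 = 39041/35712.
c0 = a_0 = -25/36. Peel one level at a time: if S = 1 + c*τ/S' with S'(0) = 1, then c is the τ-coefficient of S and S' = c*τ/(S - 1).
S_1 = c0/f = 1 + (-2071/3100)*τ + (38834857/19220000)*τ^2 + ...; c1 = -2071/3100.
S_2 = c1*τ/(S_1 - 1) = 1 + (38834857/12840200)*τ + ...; c2 = 38834857/12840200.


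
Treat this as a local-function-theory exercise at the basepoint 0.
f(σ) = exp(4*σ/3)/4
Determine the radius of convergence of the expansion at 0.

The factor exp(4*σ/3) is entire and contributes no finite singular point.
The polynomial part has no poles.
No finite singular points: the Taylor series at 0 converges everywhere.

The radius of convergence is infinite.


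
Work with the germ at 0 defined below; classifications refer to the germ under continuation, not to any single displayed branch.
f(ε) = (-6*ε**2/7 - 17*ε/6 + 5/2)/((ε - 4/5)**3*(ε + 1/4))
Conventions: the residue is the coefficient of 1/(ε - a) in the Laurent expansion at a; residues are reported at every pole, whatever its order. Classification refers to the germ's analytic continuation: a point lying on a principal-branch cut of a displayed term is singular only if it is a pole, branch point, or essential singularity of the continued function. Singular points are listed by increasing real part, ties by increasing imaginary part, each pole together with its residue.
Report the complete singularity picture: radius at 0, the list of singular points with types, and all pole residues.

Radius of convergence at 0: 1/4.
At -1/4: a pole of order 1; residue -530000/194481.
At 4/5: a pole of order 3; residue 530000/194481.

Denominator factor (ε - 4/5)^3: pole of order 3 at 4/5, modulus 4/5.
Denominator factor (ε + 1/4): pole of order 1 at -1/4, modulus 1/4.
The radius of convergence is the smallest modulus among the singular points: 1/4.
At the order-1 pole -1/4 set g(ε) = (ε - (-1/4))*f(ε) = (-6*ε**2/7 - 17*ε/6 + 5/2)/(ε - 4/5)**3.
Simple pole: residue = g(a) at a = -1/4, which is -530000/194481.
At the order-3 pole 4/5 set g(ε) = (ε - (4/5))^3*f(ε) = (-6*ε**2/7 - 17*ε/6 + 5/2)/(ε + 1/4).
Order-3 pole: residue = g''(a)/2; g''(4/5) = 1060000/194481, so the residue is 530000/194481.
List the singular points by increasing real part (a conjugate pair: the negative imaginary part first).


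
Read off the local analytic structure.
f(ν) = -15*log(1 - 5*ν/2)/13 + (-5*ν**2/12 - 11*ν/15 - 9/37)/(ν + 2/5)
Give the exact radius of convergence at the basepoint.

Denominator factor (ν + 2/5): pole of order 1 at -2/5, modulus 2/5.
Branch term (-15/13)*log(1 - ν/(2/5)): its argument vanishes at ν = 2/5, a logarithmic branch point, modulus 2/5.
The radius of convergence is the smallest modulus among the singular points: 2/5.

The radius of convergence is 2/5.


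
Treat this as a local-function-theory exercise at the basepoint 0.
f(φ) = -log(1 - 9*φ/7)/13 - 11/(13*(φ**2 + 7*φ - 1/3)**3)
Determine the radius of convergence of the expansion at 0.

Denominator factor (φ**2 + 7*φ - 1/3)^3: discriminant 151/3, real irrational roots -7/2 + (1/6)*sqrt(453) and -7/2 - (1/6)*sqrt(453); poles of order 3, moduli -7/2 + (1/6)*sqrt(453) and 7/2 + (1/6)*sqrt(453).
Branch term (-1/13)*log(1 - φ/(7/9)): its argument vanishes at φ = 7/9, a logarithmic branch point, modulus 7/9.
The radius of convergence is the smallest modulus among the singular points: -7/2 + (1/6)*sqrt(453).

The radius of convergence is -7/2 + (1/6)*sqrt(453).


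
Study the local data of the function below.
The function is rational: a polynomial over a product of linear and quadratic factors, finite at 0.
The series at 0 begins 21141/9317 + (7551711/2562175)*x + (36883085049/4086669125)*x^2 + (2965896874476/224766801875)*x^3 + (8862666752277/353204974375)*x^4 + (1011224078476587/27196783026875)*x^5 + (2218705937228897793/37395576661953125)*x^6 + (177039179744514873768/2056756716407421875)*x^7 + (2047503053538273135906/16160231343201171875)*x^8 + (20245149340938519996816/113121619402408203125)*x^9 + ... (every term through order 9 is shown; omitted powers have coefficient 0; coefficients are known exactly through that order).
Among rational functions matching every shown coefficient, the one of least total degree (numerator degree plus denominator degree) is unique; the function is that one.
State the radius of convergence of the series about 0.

The radius of convergence is -3/10 + (1/30)*sqrt(1181).

No rational of total degree below 8 reproduces all 10 coefficients; solving the [2/6] Pade equations on them gives f(x) = (-40*x**2/29 + 18*x/25 - 29/7)/(x**2 + 3*x/5 - 11/9)**3, whose expansion matches every shown term.
Denominator factor (x**2 + 3*x/5 - 11/9)^3: discriminant 1181/225, real irrational roots -3/10 + (1/30)*sqrt(1181) and -3/10 - (1/30)*sqrt(1181); poles of order 3, moduli -3/10 + (1/30)*sqrt(1181) and 3/10 + (1/30)*sqrt(1181).
The radius of convergence is the smallest modulus among the singular points: -3/10 + (1/30)*sqrt(1181).


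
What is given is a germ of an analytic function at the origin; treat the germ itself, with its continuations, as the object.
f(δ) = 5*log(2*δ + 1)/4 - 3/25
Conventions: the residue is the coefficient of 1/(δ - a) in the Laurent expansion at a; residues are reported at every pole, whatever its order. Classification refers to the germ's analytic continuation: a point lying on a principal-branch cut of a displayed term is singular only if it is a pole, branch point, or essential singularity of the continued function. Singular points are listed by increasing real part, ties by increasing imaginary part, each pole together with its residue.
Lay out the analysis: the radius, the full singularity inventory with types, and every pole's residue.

Radius of convergence at 0: 1/2.
At -1/2: a logarithmic branch point.

Branch term (5/4)*log(1 - δ/(-1/2)): its argument vanishes at δ = -1/2, a logarithmic branch point, modulus 1/2.
The radius of convergence is the smallest modulus among the singular points: 1/2.


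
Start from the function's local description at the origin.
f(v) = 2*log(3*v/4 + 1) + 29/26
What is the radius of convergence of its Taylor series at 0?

The radius of convergence is 4/3.

Branch term (2)*log(1 - v/(-4/3)): its argument vanishes at v = -4/3, a logarithmic branch point, modulus 4/3.
The radius of convergence is the smallest modulus among the singular points: 4/3.


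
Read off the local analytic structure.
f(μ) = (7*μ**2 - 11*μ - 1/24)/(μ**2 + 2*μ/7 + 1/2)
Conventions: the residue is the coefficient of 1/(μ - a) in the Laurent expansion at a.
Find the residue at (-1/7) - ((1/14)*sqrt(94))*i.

The residue is (-13/2) - ((283/2256)*sqrt(94))*i.

The factor μ**2 + 2*μ/7 + 1/2 splits as (μ - a)(μ - a') with a = (-1/7) - ((1/14)*sqrt(94))*i, a' = (-1/7) + ((1/14)*sqrt(94))*i. At the order-1 pole a set g(μ) = (μ - a)*f(μ) = [7*μ**2 - 11*μ - 1/24] / (μ - a').
Simple pole: residue = g(a) at a = (-1/7) - ((1/14)*sqrt(94))*i, which is (-13/2) - ((283/2256)*sqrt(94))*i.


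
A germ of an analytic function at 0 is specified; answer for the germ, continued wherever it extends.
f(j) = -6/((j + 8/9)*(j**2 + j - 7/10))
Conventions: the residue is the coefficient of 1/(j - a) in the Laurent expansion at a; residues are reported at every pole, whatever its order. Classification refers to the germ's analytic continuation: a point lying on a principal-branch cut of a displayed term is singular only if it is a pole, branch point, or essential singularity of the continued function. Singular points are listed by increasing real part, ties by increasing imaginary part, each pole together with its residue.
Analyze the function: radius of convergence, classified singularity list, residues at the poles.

Radius of convergence at 0: -1/2 + (1/10)*sqrt(95).
At -1/2 - (1/10)*sqrt(95): a pole of order 1; residue -2430/647 - (1890/12293)*sqrt(95).
At -8/9: a pole of order 1; residue 4860/647.
At -1/2 + (1/10)*sqrt(95): a pole of order 1; residue -2430/647 + (1890/12293)*sqrt(95).

Denominator factor (j + 8/9): pole of order 1 at -8/9, modulus 8/9.
Denominator factor (j**2 + j - 7/10): discriminant 19/5, real irrational roots -1/2 + (1/10)*sqrt(95) and -1/2 - (1/10)*sqrt(95); poles of order 1, moduli -1/2 + (1/10)*sqrt(95) and 1/2 + (1/10)*sqrt(95).
The radius of convergence is the smallest modulus among the singular points: -1/2 + (1/10)*sqrt(95).
The factor j**2 + j - 7/10 splits as (j - a)(j - a') with a = -1/2 - (1/10)*sqrt(95), a' = -1/2 + (1/10)*sqrt(95). At the order-1 pole a set g(j) = (j - a)*f(j) = [-6/(j + 8/9)] / (j - a').
Simple pole: residue = g(a) at a = -1/2 - (1/10)*sqrt(95), which is -2430/647 - (1890/12293)*sqrt(95).
At the order-1 pole -8/9 set g(j) = (j - (-8/9))*f(j) = -6/(j**2 + j - 7/10).
Simple pole: residue = g(a) at a = -8/9, which is 4860/647.
The factor j**2 + j - 7/10 splits as (j - a)(j - a') with a = -1/2 + (1/10)*sqrt(95), a' = -1/2 - (1/10)*sqrt(95). At the order-1 pole a set g(j) = (j - a)*f(j) = [-6/(j + 8/9)] / (j - a').
Simple pole: residue = g(a) at a = -1/2 + (1/10)*sqrt(95), which is -2430/647 + (1890/12293)*sqrt(95).
List the singular points by increasing real part (a conjugate pair: the negative imaginary part first).


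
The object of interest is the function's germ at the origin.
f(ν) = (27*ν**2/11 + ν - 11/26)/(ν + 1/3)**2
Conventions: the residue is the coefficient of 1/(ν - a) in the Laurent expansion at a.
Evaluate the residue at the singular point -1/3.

The residue is -7/11.

At the order-2 pole -1/3 set g(ν) = (ν - (-1/3))^2*f(ν) = 27*ν**2/11 + ν - 11/26.
Order-2 pole: residue = g'(a); g'(-1/3) = -7/11, so the residue is -7/11.


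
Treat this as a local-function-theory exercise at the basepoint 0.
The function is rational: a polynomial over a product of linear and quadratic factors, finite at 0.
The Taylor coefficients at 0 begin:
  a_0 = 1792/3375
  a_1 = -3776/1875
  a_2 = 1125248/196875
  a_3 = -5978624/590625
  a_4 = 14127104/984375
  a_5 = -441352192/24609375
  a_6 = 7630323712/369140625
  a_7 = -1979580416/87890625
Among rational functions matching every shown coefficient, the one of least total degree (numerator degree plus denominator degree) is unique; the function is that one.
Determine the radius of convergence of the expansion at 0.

No rational of total degree below 5 reproduces all 8 coefficients; solving the [2/3] Pade equations on them gives f(ω) = (26*ω**2/7 - 13*ω/9 + 28/27)/(ω + 5/4)**3, whose expansion matches every shown term.
Denominator factor (ω + 5/4)^3: pole of order 3 at -5/4, modulus 5/4.
The radius of convergence is the smallest modulus among the singular points: 5/4.

The radius of convergence is 5/4.


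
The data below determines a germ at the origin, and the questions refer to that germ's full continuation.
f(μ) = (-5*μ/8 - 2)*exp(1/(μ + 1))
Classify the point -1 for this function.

The exponent 1/(μ - (-1)) has a pole at -1, so exp(1/(μ - (-1))) takes every nonzero value near it: an essential singularity (not a pole of any order).

The point is an essential singularity.


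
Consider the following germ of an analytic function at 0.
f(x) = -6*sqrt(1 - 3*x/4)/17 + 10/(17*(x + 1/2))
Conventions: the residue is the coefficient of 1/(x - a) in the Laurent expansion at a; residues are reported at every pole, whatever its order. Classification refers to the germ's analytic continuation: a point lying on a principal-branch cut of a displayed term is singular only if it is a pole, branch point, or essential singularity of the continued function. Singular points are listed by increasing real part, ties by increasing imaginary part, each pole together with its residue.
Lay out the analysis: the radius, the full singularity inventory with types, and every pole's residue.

Radius of convergence at 0: 1/2.
At -1/2: a pole of order 1; residue 10/17.
At 4/3: an algebraic (square-root) branch point.

Denominator factor (x + 1/2): pole of order 1 at -1/2, modulus 1/2.
Branch term (-6/17)*sqrt(1 - x/(4/3)): its argument vanishes at x = 4/3, a square-root branch point, modulus 4/3.
The radius of convergence is the smallest modulus among the singular points: 1/2.
The branch term is analytic at -1/2 and contributes nothing to the residue; only the rational part matters.
At the order-1 pole -1/2 set g(x) = (x - (-1/2))*(rational part) = 10/17.
Simple pole: residue = g(a) at a = -1/2, which is 10/17.
List the singular points by increasing real part (a conjugate pair: the negative imaginary part first).


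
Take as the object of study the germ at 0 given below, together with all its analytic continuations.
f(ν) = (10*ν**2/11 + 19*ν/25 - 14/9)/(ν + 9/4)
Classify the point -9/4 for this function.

The denominator factor ν + 9/4 vanishes at -9/4 and appears to the power 1; the numerator there equals 26467/19800, nonzero, and no other factor vanishes.
Hence a pole whose order is the multiplicity, 1.

The point is a pole of order 1.


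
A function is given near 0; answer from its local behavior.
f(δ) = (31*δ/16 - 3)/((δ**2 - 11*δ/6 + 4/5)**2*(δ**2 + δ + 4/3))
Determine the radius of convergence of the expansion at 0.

Denominator factor (δ**2 + δ + 4/3): discriminant -13/3, complex-conjugate roots (-1/2) + ((1/6)*sqrt(39))*i and (-1/2) - ((1/6)*sqrt(39))*i; poles of order 1, moduli (2/3)*sqrt(3) and (2/3)*sqrt(3).
Denominator factor (δ**2 - 11*δ/6 + 4/5)^2: discriminant 29/180, real irrational roots 11/12 + (1/60)*sqrt(145) and 11/12 - (1/60)*sqrt(145); poles of order 2, moduli 11/12 + (1/60)*sqrt(145) and 11/12 - (1/60)*sqrt(145).
The radius of convergence is the smallest modulus among the singular points: 11/12 - (1/60)*sqrt(145).

The radius of convergence is 11/12 - (1/60)*sqrt(145).


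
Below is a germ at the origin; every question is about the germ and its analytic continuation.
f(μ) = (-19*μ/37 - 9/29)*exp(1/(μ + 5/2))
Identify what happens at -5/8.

There is no denominator, hence no pole anywhere.
The essential point of exp(1/(μ - (-5/2))) is -5/2, not -5/8.
So the germ continues analytically to -5/8.

The point is a regular point.


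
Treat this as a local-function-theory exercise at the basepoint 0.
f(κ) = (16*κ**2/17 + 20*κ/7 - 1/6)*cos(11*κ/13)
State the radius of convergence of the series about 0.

The radius of convergence is infinite.

The factor cos(11*κ/13) is entire and contributes no finite singular point.
The polynomial part has no poles.
No finite singular points: the Taylor series at 0 converges everywhere.


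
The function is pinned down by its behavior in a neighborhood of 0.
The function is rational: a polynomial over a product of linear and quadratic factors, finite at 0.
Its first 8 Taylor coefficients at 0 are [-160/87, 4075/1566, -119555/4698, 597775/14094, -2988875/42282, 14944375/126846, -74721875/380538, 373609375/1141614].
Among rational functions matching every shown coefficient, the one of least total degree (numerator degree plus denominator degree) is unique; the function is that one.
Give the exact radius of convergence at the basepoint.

No rational of total degree below 3 reproduces all 8 coefficients; solving the [2/1] Pade equations on them gives f(h) = (-38*h**2/3 - 5*h/18 - 32/29)/(h + 3/5), whose expansion matches every shown term.
Denominator factor (h + 3/5): pole of order 1 at -3/5, modulus 3/5.
The radius of convergence is the smallest modulus among the singular points: 3/5.

The radius of convergence is 3/5.


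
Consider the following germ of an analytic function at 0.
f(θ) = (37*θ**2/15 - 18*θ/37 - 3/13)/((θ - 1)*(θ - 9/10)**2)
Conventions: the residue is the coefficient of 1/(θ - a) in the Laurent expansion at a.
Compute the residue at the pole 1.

At the order-1 pole 1 set g(θ) = (θ - (1))*f(θ) = (37*θ**2/15 - 18*θ/37 - 3/13)/(θ - 9/10)**2.
Simple pole: residue = g(a) at a = 1, which is 252440/1443.

The residue is 252440/1443.


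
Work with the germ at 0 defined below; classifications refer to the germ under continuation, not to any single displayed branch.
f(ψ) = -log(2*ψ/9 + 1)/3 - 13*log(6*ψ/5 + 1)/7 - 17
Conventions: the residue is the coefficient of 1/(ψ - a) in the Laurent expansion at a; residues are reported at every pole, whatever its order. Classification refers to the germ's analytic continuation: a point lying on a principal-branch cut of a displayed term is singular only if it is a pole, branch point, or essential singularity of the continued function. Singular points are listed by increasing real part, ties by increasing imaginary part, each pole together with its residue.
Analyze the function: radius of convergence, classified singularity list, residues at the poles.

Branch term (-1/3)*log(1 - ψ/(-9/2)): its argument vanishes at ψ = -9/2, a logarithmic branch point, modulus 9/2.
Branch term (-13/7)*log(1 - ψ/(-5/6)): its argument vanishes at ψ = -5/6, a logarithmic branch point, modulus 5/6.
The radius of convergence is the smallest modulus among the singular points: 5/6.
List the singular points by increasing real part (a conjugate pair: the negative imaginary part first).

Radius of convergence at 0: 5/6.
At -9/2: a logarithmic branch point.
At -5/6: a logarithmic branch point.


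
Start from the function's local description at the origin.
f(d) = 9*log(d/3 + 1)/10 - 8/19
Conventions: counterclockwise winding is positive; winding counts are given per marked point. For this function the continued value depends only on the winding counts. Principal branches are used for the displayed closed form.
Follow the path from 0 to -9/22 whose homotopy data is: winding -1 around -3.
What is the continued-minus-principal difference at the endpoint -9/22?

The rational part is single-valued and drops out of the difference; each branch term changes only by its own monodromy.
(9/10)*log(1 - d/(-3)): each positive loop around -3 adds 2*pi*i to the log, so winding -1 contributes (9/10)*(-1)*2*pi*i = -(9/5)*pi*i.
Summing the contributions at d = -9/22 gives -(9/5)*pi*i.

Continued minus principal equals -(9/5)*pi*i.


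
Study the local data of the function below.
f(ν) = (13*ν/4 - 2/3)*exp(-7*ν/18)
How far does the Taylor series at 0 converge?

The factor exp(-7*ν/18) is entire and contributes no finite singular point.
The polynomial part has no poles.
No finite singular points: the Taylor series at 0 converges everywhere.

The radius of convergence is infinite.


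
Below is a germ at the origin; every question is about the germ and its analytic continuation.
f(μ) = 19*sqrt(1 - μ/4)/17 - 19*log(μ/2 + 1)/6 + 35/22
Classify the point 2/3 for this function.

There is no denominator, hence no pole anywhere.
Branch term log(1 - μ/(-2)): argument at 2/3 is 4/3, nonzero, so 2/3 is not its branch point (a point on a principal cut is still regular for the continued germ).
Branch term sqrt(1 - μ/(4)): argument at 2/3 is 5/6, nonzero, so 2/3 is not its branch point (a point on a principal cut is still regular for the continued germ).
So the germ continues analytically to 2/3.

The point is a regular point.


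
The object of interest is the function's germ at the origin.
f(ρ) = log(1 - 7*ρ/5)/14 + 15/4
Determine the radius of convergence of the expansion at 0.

The radius of convergence is 5/7.

Branch term (1/14)*log(1 - ρ/(5/7)): its argument vanishes at ρ = 5/7, a logarithmic branch point, modulus 5/7.
The radius of convergence is the smallest modulus among the singular points: 5/7.


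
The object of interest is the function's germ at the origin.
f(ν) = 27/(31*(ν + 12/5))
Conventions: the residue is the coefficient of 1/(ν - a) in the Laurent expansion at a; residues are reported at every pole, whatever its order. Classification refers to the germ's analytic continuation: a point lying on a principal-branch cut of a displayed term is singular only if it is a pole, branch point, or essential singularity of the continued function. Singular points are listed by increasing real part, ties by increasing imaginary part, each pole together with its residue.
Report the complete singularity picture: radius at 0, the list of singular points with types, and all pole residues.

Denominator factor (ν + 12/5): pole of order 1 at -12/5, modulus 12/5.
The radius of convergence is the smallest modulus among the singular points: 12/5.
At the order-1 pole -12/5 set g(ν) = (ν - (-12/5))*f(ν) = 27/31.
Simple pole: residue = g(a) at a = -12/5, which is 27/31.

Radius of convergence at 0: 12/5.
At -12/5: a pole of order 1; residue 27/31.


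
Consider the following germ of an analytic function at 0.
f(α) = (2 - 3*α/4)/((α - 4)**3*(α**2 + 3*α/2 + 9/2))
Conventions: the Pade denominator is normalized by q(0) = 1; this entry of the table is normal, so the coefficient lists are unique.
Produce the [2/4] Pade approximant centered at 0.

The Pade approximant has numerator coefficients [-1/144, 1967/1646208, 281/2469312]; denominator coefficients [1, -3665/17148, 27755/205776, -73969/823104, 51245/2469312].

Taylor coefficients needed (expand at 0): a_0 = -1/144, a_1 = -1/3456, a_2 = 41/41472, a_3 = -31/82944, a_4 = -71/746496, a_5 = 8953/71663616, a_6 = -12533/859963392.
Write the denominator as Q(α) = 1 + q1*α + q2*α^2 + q3*α^3 + q4*α^4. Requiring Q*f - P = O(α^7) with deg P <= 2 kills the coefficients of α^3..α^6 in Q*f:
  α^3: a_3 + q1*a_2 + q2*a_1 + q3*a_0 = 0, i.e. -31/82944 + (41/41472)*q1 + (-1/3456)*q2 + (-1/144)*q3 = 0.
  α^4: a_4 + q1*a_3 + q2*a_2 + q3*a_1 + q4*a_0 = 0, i.e. -71/746496 + (-31/82944)*q1 + (41/41472)*q2 + (-1/3456)*q3 + (-1/144)*q4 = 0.
  α^5: a_5 + q1*a_4 + q2*a_3 + q3*a_2 + q4*a_1 = 0, i.e. 8953/71663616 + (-71/746496)*q1 + (-31/82944)*q2 + (41/41472)*q3 + (-1/3456)*q4 = 0.
  α^6: a_6 + q1*a_5 + q2*a_4 + q3*a_3 + q4*a_2 = 0, i.e. -12533/859963392 + (8953/71663616)*q1 + (-71/746496)*q2 + (-31/82944)*q3 + (41/41472)*q4 = 0.
Solving this linear system: q1 = -3665/17148, q2 = 27755/205776, q3 = -73969/823104, q4 = 51245/2469312.
The numerator is Q*f truncated at degree 2: P0 = a_0 = -1/144; P1 = a_1 + q1*a_0 = 1967/1646208; P2 = a_2 + q1*a_1 + q2*a_0 = 281/2469312.


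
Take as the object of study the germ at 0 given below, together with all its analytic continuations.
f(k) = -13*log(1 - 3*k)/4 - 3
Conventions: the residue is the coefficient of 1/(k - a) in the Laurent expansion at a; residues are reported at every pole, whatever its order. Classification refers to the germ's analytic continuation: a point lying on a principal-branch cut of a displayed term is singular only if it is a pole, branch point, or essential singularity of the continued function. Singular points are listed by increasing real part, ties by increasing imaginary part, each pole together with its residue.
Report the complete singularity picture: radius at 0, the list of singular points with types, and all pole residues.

Radius of convergence at 0: 1/3.
At 1/3: a logarithmic branch point.

Branch term (-13/4)*log(1 - k/(1/3)): its argument vanishes at k = 1/3, a logarithmic branch point, modulus 1/3.
The radius of convergence is the smallest modulus among the singular points: 1/3.


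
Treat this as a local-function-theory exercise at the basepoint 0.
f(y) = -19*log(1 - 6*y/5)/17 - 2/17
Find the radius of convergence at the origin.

The radius of convergence is 5/6.

Branch term (-19/17)*log(1 - y/(5/6)): its argument vanishes at y = 5/6, a logarithmic branch point, modulus 5/6.
The radius of convergence is the smallest modulus among the singular points: 5/6.


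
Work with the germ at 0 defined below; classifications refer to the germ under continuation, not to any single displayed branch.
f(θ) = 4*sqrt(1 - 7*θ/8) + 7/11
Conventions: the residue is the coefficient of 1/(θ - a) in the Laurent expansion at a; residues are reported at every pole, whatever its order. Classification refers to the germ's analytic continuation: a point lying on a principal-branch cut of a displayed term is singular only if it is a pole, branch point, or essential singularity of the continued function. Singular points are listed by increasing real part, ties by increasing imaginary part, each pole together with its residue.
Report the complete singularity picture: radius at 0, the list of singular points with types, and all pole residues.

Radius of convergence at 0: 8/7.
At 8/7: an algebraic (square-root) branch point.

Branch term (4)*sqrt(1 - θ/(8/7)): its argument vanishes at θ = 8/7, a square-root branch point, modulus 8/7.
The radius of convergence is the smallest modulus among the singular points: 8/7.


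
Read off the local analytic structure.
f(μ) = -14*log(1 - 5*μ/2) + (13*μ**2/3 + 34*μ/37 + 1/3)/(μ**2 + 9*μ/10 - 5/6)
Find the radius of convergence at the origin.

Denominator factor (μ**2 + 9*μ/10 - 5/6): discriminant 1243/300, real irrational roots -9/20 + (1/60)*sqrt(3729) and -9/20 - (1/60)*sqrt(3729); poles of order 1, moduli -9/20 + (1/60)*sqrt(3729) and 9/20 + (1/60)*sqrt(3729).
Branch term (-14)*log(1 - μ/(2/5)): its argument vanishes at μ = 2/5, a logarithmic branch point, modulus 2/5.
The radius of convergence is the smallest modulus among the singular points: 2/5.

The radius of convergence is 2/5.


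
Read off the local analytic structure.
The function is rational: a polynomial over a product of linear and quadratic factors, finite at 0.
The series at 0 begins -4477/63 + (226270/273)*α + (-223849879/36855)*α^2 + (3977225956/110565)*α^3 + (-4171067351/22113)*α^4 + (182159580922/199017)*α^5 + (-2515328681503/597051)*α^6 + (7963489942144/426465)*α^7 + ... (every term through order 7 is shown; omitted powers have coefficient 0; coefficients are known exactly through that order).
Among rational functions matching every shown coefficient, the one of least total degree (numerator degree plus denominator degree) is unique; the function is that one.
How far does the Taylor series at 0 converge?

No rational of total degree below 6 reproduces all 8 coefficients; solving the [2/4] Pade equations on them gives f(α) = (-3*α**2/35 + 17*α/39 - 37/28)/((α + 3/11)**2*(α + 1/2)**2), whose expansion matches every shown term.
Denominator factor (α + 1/2)^2: pole of order 2 at -1/2, modulus 1/2.
Denominator factor (α + 3/11)^2: pole of order 2 at -3/11, modulus 3/11.
The radius of convergence is the smallest modulus among the singular points: 3/11.

The radius of convergence is 3/11.


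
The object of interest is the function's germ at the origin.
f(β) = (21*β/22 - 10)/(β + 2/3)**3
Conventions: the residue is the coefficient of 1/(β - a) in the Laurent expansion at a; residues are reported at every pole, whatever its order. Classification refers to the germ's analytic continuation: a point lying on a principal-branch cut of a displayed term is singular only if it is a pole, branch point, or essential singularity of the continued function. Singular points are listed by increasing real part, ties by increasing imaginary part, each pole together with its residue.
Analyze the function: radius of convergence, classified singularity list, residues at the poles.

Denominator factor (β + 2/3)^3: pole of order 3 at -2/3, modulus 2/3.
The radius of convergence is the smallest modulus among the singular points: 2/3.
At the order-3 pole -2/3 set g(β) = (β - (-2/3))^3*f(β) = 21*β/22 - 10.
Order-3 pole: residue = g''(a)/2; g''(-2/3) = 0, so the residue is 0.

Radius of convergence at 0: 2/3.
At -2/3: a pole of order 3; residue 0.


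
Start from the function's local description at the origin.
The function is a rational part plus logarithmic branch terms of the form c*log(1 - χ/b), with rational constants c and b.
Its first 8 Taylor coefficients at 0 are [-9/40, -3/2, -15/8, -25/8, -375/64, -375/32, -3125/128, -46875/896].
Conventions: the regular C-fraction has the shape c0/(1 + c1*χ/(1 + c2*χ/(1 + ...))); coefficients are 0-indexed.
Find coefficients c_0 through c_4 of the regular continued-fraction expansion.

The regular C-fraction coefficients are [-9/40, -20/3, 65/12, 5/52, -35/26].

Taylor coefficients (read off): a_0 = -9/40, a_1 = -3/2, a_2 = -15/8, a_3 = -25/8, a_4 = -375/64.
c0 = a_0 = -9/40. Peel one level at a time: if S = 1 + c*χ/S' with S'(0) = 1, then c is the χ-coefficient of S and S' = c*χ/(S - 1).
S_1 = c0/f = 1 + (-20/3)*χ + (325/9)*χ^2 + ...; c1 = -20/3.
S_2 = c1*χ/(S_1 - 1) = 1 + (65/12)*χ + (-25/48)*χ^2 + ...; c2 = 65/12.
S_3 = c2*χ/(S_2 - 1) = 1 + (5/52)*χ + (175/1352)*χ^2 + ...; c3 = 5/52.
S_4 = c3*χ/(S_3 - 1) = 1 + (-35/26)*χ + ...; c4 = -35/26.


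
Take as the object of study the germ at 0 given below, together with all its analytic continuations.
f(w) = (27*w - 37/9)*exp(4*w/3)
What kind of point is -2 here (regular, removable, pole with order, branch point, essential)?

The point is a regular point.

There is no denominator, hence no pole anywhere.
The factor exp(4*w/3) is entire.
So the germ continues analytically to -2.
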